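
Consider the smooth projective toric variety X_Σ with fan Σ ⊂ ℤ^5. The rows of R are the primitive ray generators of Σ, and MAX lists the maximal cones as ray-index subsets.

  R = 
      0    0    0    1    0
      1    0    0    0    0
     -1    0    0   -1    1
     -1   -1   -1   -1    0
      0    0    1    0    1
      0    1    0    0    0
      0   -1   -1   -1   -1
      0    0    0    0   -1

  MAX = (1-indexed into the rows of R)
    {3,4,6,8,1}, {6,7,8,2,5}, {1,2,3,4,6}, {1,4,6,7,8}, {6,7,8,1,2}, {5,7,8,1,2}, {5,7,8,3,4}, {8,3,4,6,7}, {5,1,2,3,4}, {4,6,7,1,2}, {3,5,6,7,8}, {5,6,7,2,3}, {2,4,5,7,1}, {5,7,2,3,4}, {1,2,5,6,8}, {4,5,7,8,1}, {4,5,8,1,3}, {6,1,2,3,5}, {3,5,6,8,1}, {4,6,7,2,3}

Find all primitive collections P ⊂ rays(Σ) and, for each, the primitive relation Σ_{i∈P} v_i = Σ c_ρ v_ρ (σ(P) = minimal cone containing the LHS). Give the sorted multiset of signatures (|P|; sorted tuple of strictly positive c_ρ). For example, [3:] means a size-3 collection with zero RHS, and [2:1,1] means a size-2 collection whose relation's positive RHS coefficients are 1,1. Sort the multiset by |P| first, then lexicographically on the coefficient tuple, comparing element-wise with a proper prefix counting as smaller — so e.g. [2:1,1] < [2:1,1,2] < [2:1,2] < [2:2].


Minimal non-faces — 5 found among 8 rays, 20 max cones:

  {1,3,7}:  v_{1} + v_{3} + v_{7} = v_{4}  so sig = [3:1]
  {2,4,8}:  v_{2} + v_{4} + v_{8} = v_{7}  so sig = [3:1]
  {4,5,6}:  v_{4} + v_{5} + v_{6} = v_{3}  so sig = [3:1]
  {2,3,8}:  v_{2} + v_{3} + v_{8} = v_{5} + v_{6} + v_{7}  so sig = [3:1,1,1]
  {1,5,6,7}:  v_{1} + v_{5} + v_{6} + v_{7} = 0  so sig = [4:]

Sorted signature multiset PRS(X):
    |P|=3: 4 collections, coeffs (1), (1), (1), (1,1,1)
    |P|=4: 1 collection, coeffs ()


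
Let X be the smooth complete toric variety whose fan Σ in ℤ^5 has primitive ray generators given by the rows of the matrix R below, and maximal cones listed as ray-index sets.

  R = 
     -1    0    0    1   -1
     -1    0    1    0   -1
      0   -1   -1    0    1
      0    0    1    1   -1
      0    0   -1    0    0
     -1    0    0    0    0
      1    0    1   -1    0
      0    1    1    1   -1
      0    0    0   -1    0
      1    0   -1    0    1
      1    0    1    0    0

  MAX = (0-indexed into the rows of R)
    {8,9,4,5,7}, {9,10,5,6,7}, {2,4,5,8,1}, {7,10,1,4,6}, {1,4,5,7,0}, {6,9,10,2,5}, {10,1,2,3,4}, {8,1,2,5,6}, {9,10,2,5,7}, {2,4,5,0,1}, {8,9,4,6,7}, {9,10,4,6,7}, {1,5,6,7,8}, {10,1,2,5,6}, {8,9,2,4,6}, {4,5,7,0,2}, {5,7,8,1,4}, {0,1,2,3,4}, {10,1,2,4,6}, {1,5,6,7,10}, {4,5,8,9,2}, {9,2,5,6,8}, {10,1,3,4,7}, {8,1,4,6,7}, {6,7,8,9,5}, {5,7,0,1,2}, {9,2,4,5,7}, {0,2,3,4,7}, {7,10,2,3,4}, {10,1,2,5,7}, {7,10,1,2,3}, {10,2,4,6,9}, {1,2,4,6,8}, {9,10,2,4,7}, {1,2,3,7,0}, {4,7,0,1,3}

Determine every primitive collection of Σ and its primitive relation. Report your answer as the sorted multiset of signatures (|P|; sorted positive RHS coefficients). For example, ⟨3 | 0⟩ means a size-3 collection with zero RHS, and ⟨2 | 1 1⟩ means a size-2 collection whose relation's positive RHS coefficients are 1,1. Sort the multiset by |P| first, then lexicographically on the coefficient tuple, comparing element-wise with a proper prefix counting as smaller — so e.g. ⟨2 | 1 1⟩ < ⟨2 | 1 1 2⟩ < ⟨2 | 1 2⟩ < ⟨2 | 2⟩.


Δ(Σ) — 11 vertices, 15 min non-faces:

  P = {1,9}:  v_{1} + v_{9} = 0  ⇒ sig = ⟨2 | 0⟩
  P = {0,10}:  v_{0} + v_{10} = v_{3}  ⇒ sig = ⟨2 | 1⟩
  P = {8,10}:  v_{8} + v_{10} = v_{6}  ⇒ sig = ⟨2 | 1⟩
  P = {0,8}:  v_{0} + v_{8} = v_{1} + v_{4}  ⇒ sig = ⟨2 | 1 1⟩
  P = {0,6}:  v_{0} + v_{6} = v_{1} + v_{4} + v_{10}  ⇒ sig = ⟨2 | 1 1 1⟩
  P = {0,9}:  v_{0} + v_{9} = v_{2} + v_{4} + v_{7}  ⇒ sig = ⟨2 | 1 1 1⟩
  P = {3,5}:  v_{3} + v_{5} = v_{1} + v_{2} + v_{7}  ⇒ sig = ⟨2 | 1 1 1⟩
  P = {3,8}:  v_{3} + v_{8} = v_{1} + v_{4} + v_{10}  ⇒ sig = ⟨2 | 1 1 1⟩
  P = {3,9}:  v_{3} + v_{9} = v_{2} + v_{4} + v_{7} + v_{10}  ⇒ sig = ⟨2 | 1 1 1 1⟩
  P = {3,6}:  v_{3} + v_{6} = v_{1} + v_{4} + 2·v_{10}  ⇒ sig = ⟨2 | 1 1 2⟩
  P = {2,7,8}:  v_{2} + v_{7} + v_{8} = 0  ⇒ sig = ⟨3 | 0⟩
  P = {4,5,10}:  v_{4} + v_{5} + v_{10} = 0  ⇒ sig = ⟨3 | 0⟩
  P = {2,6,7}:  v_{2} + v_{6} + v_{7} = v_{10}  ⇒ sig = ⟨3 | 1⟩
  P = {4,5,6}:  v_{4} + v_{5} + v_{6} = v_{8}  ⇒ sig = ⟨3 | 1⟩
  P = {1,2,4,7}:  v_{1} + v_{2} + v_{4} + v_{7} = v_{0}  ⇒ sig = ⟨4 | 1⟩

so the primitive-relation signature multiset is
{ ⟨2 | 0⟩,  ⟨2 | 1⟩ ×2,  ⟨2 | 1 1⟩,  ⟨2 | 1 1 1⟩ ×4,  ⟨2 | 1 1 1 1⟩,  ⟨2 | 1 1 2⟩,  ⟨3 | 0⟩ ×2,  ⟨3 | 1⟩ ×2,  ⟨4 | 1⟩ }


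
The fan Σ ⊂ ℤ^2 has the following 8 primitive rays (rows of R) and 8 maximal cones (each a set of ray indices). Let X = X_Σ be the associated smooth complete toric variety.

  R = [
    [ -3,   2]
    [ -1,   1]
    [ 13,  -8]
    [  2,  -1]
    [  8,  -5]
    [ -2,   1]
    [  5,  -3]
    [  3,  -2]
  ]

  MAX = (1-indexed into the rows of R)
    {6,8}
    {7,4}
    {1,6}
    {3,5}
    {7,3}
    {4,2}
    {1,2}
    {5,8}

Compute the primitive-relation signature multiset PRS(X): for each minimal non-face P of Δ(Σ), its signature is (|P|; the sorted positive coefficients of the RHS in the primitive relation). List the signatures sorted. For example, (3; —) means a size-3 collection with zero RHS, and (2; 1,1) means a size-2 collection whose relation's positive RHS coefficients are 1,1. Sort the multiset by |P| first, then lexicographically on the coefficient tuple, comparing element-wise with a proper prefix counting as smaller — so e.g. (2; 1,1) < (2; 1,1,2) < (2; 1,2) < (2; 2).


Minimal non-faces — 20 found among 8 rays, 8 max cones:

  P={1,8}:  v_{1} + v_{8} = 0  ⇒ sig = (2; —)
  P={4,6}:  v_{4} + v_{6} = 0  ⇒ sig = (2; —)
  P={1,4}:  v_{1} + v_{4} = v_{2}  ⇒ sig = (2; 1)
  P={1,5}:  v_{1} + v_{5} = v_{7}  ⇒ sig = (2; 1)
  P={1,7}:  v_{1} + v_{7} = v_{4}  ⇒ sig = (2; 1)
  P={2,6}:  v_{2} + v_{6} = v_{1}  ⇒ sig = (2; 1)
  P={2,8}:  v_{2} + v_{8} = v_{4}  ⇒ sig = (2; 1)
  P={4,8}:  v_{4} + v_{8} = v_{7}  ⇒ sig = (2; 1)
  P={5,7}:  v_{5} + v_{7} = v_{3}  ⇒ sig = (2; 1)
  P={6,7}:  v_{6} + v_{7} = v_{8}  ⇒ sig = (2; 1)
  P={7,8}:  v_{7} + v_{8} = v_{5}  ⇒ sig = (2; 1)
  P={2,5}:  v_{2} + v_{5} = v_{4} + v_{7}  ⇒ sig = (2; 1,1)
  P={3,6}:  v_{3} + v_{6} = v_{5} + v_{8}  ⇒ sig = (2; 1,1)
  P={2,3}:  v_{2} + v_{3} = v_{4} + 2·v_{7}  ⇒ sig = (2; 1,2)
  P={1,3}:  v_{1} + v_{3} = 2·v_{7}  ⇒ sig = (2; 2)
  P={2,7}:  v_{2} + v_{7} = 2·v_{4}  ⇒ sig = (2; 2)
  P={3,8}:  v_{3} + v_{8} = 2·v_{5}  ⇒ sig = (2; 2)
  P={4,5}:  v_{4} + v_{5} = 2·v_{7}  ⇒ sig = (2; 2)
  P={5,6}:  v_{5} + v_{6} = 2·v_{8}  ⇒ sig = (2; 2)
  P={3,4}:  v_{3} + v_{4} = 3·v_{7}  ⇒ sig = (2; 3)

Hence PRS(X_Σ) =
    |P|=2: 20 collections, coeffs (), (), (1), (1), (1), (1), (1), (1), (1), (1), (1), (1,1), (1,1), (1,2), (2), (2), (2), (2), (2), (3)


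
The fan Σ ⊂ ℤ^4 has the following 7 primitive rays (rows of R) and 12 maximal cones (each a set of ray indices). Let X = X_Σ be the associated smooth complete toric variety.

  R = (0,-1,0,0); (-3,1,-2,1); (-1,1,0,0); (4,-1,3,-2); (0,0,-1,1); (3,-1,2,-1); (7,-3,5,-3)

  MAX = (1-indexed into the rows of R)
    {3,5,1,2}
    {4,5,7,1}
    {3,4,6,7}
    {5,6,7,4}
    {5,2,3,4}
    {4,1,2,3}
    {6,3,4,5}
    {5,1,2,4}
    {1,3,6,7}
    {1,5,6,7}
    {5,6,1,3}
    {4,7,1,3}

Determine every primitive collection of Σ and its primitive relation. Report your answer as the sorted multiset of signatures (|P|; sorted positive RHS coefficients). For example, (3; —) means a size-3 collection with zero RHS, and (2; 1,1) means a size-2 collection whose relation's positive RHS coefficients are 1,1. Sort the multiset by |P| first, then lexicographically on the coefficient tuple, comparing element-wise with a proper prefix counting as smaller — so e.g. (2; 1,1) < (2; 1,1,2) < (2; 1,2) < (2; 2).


|primitive collections| = 5. Relations:

  P = {2,6}:  v_{2} + v_{6} = 0  ⇒ sig = (2; —)
  P = {2,7}:  v_{2} + v_{7} = v_{1} + v_{4}  ⇒ sig = (2; 1,1)
  P = {1,4,6}:  v_{1} + v_{4} + v_{6} = v_{7}  ⇒ sig = (3; 1)
  P = {3,5,7}:  v_{3} + v_{5} + v_{7} = 2·v_{6}  ⇒ sig = (3; 2)
  P = {1,3,4,5}:  v_{1} + v_{3} + v_{4} + v_{5} = v_{6}  ⇒ sig = (4; 1)

Signatures (|P|; sorted positive RHS coefficients), sorted:
    (2; —)
    (2; 1,1)
    (3; 1)
    (3; 2)
    (4; 1)


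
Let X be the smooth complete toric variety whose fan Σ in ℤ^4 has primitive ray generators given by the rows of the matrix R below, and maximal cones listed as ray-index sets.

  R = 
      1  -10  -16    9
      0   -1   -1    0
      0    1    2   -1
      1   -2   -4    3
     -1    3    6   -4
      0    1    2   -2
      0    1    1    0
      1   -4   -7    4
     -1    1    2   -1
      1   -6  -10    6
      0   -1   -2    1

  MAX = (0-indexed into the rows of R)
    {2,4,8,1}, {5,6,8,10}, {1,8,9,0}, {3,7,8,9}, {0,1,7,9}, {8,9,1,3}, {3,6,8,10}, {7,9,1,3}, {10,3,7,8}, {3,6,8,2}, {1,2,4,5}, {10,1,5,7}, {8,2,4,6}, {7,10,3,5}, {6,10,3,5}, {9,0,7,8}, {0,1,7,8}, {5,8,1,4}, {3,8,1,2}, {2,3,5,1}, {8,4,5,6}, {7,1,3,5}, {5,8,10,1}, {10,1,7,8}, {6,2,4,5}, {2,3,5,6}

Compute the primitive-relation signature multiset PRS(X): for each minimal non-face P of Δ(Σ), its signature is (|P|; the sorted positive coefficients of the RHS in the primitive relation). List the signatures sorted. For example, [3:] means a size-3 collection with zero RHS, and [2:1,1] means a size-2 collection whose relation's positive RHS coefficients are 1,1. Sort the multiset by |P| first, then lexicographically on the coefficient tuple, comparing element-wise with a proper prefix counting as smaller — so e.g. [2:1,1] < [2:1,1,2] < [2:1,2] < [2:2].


Minimal non-faces — 24 found among 11 rays, 26 max cones:

  {1,6}:  v_{1} + v_{6} = 0 — sig = [2:]
  {2,10}:  v_{2} + v_{10} = 0 — sig = [2:]
  {3,4}:  v_{3} + v_{4} = v_{2} — sig = [2:1]
  {4,7}:  v_{4} + v_{7} = v_{1} — sig = [2:1]
  {2,7}:  v_{2} + v_{7} = v_{1} + v_{3} — sig = [2:1,1]
  {4,10}:  v_{4} + v_{10} = v_{5} + v_{8} — sig = [2:1,1]
  {5,9}:  v_{5} + v_{9} = v_{1} + v_{7} — sig = [2:1,1]
  {6,7}:  v_{6} + v_{7} = v_{3} + v_{10} — sig = [2:1,1]
  {0,6}:  v_{0} + v_{6} = v_{7} + v_{8} + v_{9} — sig = [2:1,1,1]
  {6,9}:  v_{6} + v_{9} = v_{3} + v_{7} + v_{8} — sig = [2:1,1,1]
  {0,2}:  v_{0} + v_{2} = 2·v_{1} + v_{3} + v_{8} + v_{9} — sig = [2:1,1,1,2]
  {0,4}:  v_{0} + v_{4} = 2·v_{1} + v_{8} + v_{9} — sig = [2:1,1,2]
  {4,9}:  v_{4} + v_{9} = 2·v_{1} + v_{3} + v_{8} — sig = [2:1,1,2]
  {9,10}:  v_{9} + v_{10} = 2·v_{7} + v_{8} — sig = [2:1,2]
  {0,5}:  v_{0} + v_{5} = 2·v_{1} + 2·v_{7} + v_{8} — sig = [2:1,2,2]
  {2,9}:  v_{2} + v_{9} = 2·v_{1} + 2·v_{3} + v_{8} — sig = [2:1,2,2]
  {0,10}:  v_{0} + v_{10} = v_{1} + 3·v_{7} + 2·v_{8} — sig = [2:1,2,3]
  {0,3}:  v_{0} + v_{3} = 2·v_{9} — sig = [2:2]
  {3,5,8}:  v_{3} + v_{5} + v_{8} = 0 — sig = [3:]
  {1,3,10}:  v_{1} + v_{3} + v_{10} = v_{7} — sig = [3:1]
  {2,5,8}:  v_{2} + v_{5} + v_{8} = v_{4} — sig = [3:1]
  {5,7,8}:  v_{5} + v_{7} + v_{8} = v_{1} + v_{10} — sig = [3:1,1]
  {1,3,7,8}:  v_{1} + v_{3} + v_{7} + v_{8} = v_{9} — sig = [4:1]
  {1,7,8,9}:  v_{1} + v_{7} + v_{8} + v_{9} = v_{0} — sig = [4:1]

Hence PRS(X_Σ) =
    |P|=2: 18 collections, coeffs (), (), (1), (1), (1,1), (1,1), (1,1), (1,1), (1,1,1), (1,1,1), (1,1,1,2), (1,1,2), (1,1,2), (1,2), (1,2,2), (1,2,2), (1,2,3), (2)
    |P|=3: 4 collections, coeffs (), (1), (1), (1,1)
    |P|=4: 2 collections, coeffs (1), (1)


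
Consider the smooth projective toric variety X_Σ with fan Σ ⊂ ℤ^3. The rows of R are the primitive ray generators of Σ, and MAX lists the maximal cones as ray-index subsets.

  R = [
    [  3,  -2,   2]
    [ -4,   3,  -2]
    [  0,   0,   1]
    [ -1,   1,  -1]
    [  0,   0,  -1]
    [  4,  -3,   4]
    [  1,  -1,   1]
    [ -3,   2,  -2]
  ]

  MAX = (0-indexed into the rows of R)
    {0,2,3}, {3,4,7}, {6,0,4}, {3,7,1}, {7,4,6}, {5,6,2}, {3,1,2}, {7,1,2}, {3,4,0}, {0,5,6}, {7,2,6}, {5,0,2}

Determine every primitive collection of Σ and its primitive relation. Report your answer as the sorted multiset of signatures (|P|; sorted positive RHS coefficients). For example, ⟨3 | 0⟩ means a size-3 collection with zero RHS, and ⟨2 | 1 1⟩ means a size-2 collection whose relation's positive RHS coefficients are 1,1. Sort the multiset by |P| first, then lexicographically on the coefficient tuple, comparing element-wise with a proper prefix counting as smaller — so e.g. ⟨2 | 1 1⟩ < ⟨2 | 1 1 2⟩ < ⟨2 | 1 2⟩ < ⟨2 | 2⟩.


Σ has 12 primitive collections:

  P = {0,7}:  v_{0} + v_{7} = 0  so sig = ⟨2 | 0⟩
  P = {2,4}:  v_{2} + v_{4} = 0  so sig = ⟨2 | 0⟩
  P = {3,6}:  v_{3} + v_{6} = 0  so sig = ⟨2 | 0⟩
  P = {0,1}:  v_{0} + v_{1} = v_{2} + v_{3}  so sig = ⟨2 | 1 1⟩
  P = {1,4}:  v_{1} + v_{4} = v_{3} + v_{7}  so sig = ⟨2 | 1 1⟩
  P = {1,6}:  v_{1} + v_{6} = v_{2} + v_{7}  so sig = ⟨2 | 1 1⟩
  P = {3,5}:  v_{3} + v_{5} = v_{0} + v_{2}  so sig = ⟨2 | 1 1⟩
  P = {4,5}:  v_{4} + v_{5} = v_{0} + v_{6}  so sig = ⟨2 | 1 1⟩
  P = {5,7}:  v_{5} + v_{7} = v_{2} + v_{6}  so sig = ⟨2 | 1 1⟩
  P = {1,5}:  v_{1} + v_{5} = 2·v_{2}  so sig = ⟨2 | 2⟩
  P = {0,2,6}:  v_{0} + v_{2} + v_{6} = v_{5}  so sig = ⟨3 | 1⟩
  P = {2,3,7}:  v_{2} + v_{3} + v_{7} = v_{1}  so sig = ⟨3 | 1⟩

Hence PRS(X_Σ) =
[⟨2 | 0⟩, ⟨2 | 0⟩, ⟨2 | 0⟩, ⟨2 | 1 1⟩, ⟨2 | 1 1⟩, ⟨2 | 1 1⟩, ⟨2 | 1 1⟩, ⟨2 | 1 1⟩, ⟨2 | 1 1⟩, ⟨2 | 2⟩, ⟨3 | 1⟩, ⟨3 | 1⟩]


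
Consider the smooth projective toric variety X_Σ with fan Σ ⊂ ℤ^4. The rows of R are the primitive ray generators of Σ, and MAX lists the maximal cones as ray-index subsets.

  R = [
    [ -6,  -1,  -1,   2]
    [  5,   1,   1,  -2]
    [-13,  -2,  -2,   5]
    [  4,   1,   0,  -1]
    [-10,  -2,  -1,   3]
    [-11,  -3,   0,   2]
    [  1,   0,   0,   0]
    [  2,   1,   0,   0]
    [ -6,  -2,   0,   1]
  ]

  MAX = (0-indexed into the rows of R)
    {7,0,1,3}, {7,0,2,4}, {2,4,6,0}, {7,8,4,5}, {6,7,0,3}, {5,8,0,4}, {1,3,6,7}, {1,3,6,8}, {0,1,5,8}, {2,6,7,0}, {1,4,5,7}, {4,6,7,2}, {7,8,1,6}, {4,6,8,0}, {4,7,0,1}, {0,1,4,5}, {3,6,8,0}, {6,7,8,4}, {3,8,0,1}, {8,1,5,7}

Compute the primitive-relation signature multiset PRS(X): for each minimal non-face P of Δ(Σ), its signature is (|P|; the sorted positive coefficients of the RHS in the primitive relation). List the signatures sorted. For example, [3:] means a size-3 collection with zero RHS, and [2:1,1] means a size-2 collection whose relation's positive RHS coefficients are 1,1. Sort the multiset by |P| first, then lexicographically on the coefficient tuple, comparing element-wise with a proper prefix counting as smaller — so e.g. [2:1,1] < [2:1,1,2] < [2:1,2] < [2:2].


Primitive collections (14):

  {3,4}:  v_{3} + v_{4} = v_{0}  ⟹  sig = [2:1]
  {1,2}:  v_{1} + v_{2} = v_{4} + v_{7}  ⟹  sig = [2:1,1]
  {3,5}:  v_{3} + v_{5} = v_{0} + v_{1} + v_{8}  ⟹  sig = [2:1,1,1]
  {2,3}:  v_{2} + v_{3} = 2·v_{0} + v_{6} + v_{7}  ⟹  sig = [2:1,1,2]
  {2,5}:  v_{2} + v_{5} = 2·v_{4} + v_{7} + v_{8}  ⟹  sig = [2:1,1,2]
  {2,8}:  v_{2} + v_{8} = 2·v_{4} + v_{6}  ⟹  sig = [2:1,2]
  {5,6}:  v_{5} + v_{6} = v_{7} + 2·v_{8}  ⟹  sig = [2:1,2]
  {0,1,6}:  v_{0} + v_{1} + v_{6} = 0  ⟹  sig = [3:]
  {3,7,8}:  v_{3} + v_{7} + v_{8} = 0  ⟹  sig = [3:]
  {0,7,8}:  v_{0} + v_{7} + v_{8} = v_{4}  ⟹  sig = [3:1]
  {1,4,8}:  v_{1} + v_{4} + v_{8} = v_{5}  ⟹  sig = [3:1]
  {1,4,6}:  v_{1} + v_{4} + v_{6} = v_{7} + v_{8}  ⟹  sig = [3:1,1]
  {0,5,7}:  v_{0} + v_{5} + v_{7} = v_{1} + 2·v_{4}  ⟹  sig = [3:1,2]
  {0,4,6,7}:  v_{0} + v_{4} + v_{6} + v_{7} = v_{2}  ⟹  sig = [4:1]

Sorted signature multiset PRS(X):
{ [2:1],  [2:1,1],  [2:1,1,1],  [2:1,1,2] ×2,  [2:1,2] ×2,  [3:] ×2,  [3:1] ×2,  [3:1,1],  [3:1,2],  [4:1] }


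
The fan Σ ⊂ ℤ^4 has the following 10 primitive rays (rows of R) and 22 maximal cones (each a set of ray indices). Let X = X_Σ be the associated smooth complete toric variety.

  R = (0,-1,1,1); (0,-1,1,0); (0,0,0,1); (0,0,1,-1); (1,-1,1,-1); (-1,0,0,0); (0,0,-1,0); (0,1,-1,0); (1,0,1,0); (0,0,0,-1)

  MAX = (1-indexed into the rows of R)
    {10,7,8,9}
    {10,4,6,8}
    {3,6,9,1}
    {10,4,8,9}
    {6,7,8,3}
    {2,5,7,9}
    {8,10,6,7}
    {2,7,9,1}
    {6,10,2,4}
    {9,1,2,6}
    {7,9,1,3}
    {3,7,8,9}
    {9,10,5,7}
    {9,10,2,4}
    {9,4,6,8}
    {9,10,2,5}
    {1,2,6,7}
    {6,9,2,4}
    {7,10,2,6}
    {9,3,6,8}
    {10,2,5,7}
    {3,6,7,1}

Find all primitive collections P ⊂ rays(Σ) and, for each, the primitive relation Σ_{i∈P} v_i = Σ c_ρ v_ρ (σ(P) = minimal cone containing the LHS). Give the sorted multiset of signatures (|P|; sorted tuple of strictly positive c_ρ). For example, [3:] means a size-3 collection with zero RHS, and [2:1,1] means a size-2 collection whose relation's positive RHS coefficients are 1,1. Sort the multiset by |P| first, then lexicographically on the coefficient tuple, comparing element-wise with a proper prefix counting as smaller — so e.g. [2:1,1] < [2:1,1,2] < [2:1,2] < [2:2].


|primitive collections| = 16. Relations:

  P = {2,8}:  v_{2} + v_{8} = 0  ⟹  sig = [2:]
  P = {3,10}:  v_{3} + v_{10} = 0  ⟹  sig = [2:]
  P = {1,8}:  v_{1} + v_{8} = v_{3}  ⟹  sig = [2:1]
  P = {1,10}:  v_{1} + v_{10} = v_{2}  ⟹  sig = [2:1]
  P = {2,3}:  v_{2} + v_{3} = v_{1}  ⟹  sig = [2:1]
  P = {4,7}:  v_{4} + v_{7} = v_{10}  ⟹  sig = [2:1]
  P = {3,4}:  v_{3} + v_{4} = v_{6} + v_{9}  ⟹  sig = [2:1,1]
  P = {5,6}:  v_{5} + v_{6} = v_{2} + v_{10}  ⟹  sig = [2:1,1]
  P = {1,4}:  v_{1} + v_{4} = v_{2} + v_{6} + v_{9}  ⟹  sig = [2:1,1,1]
  P = {3,5}:  v_{3} + v_{5} = v_{2} + v_{7} + v_{9}  ⟹  sig = [2:1,1,1]
  P = {5,8}:  v_{5} + v_{8} = v_{7} + v_{9} + v_{10}  ⟹  sig = [2:1,1,1]
  P = {1,5}:  v_{1} + v_{5} = 2·v_{2} + v_{7} + v_{9}  ⟹  sig = [2:1,1,2]
  P = {4,5}:  v_{4} + v_{5} = v_{2} + v_{9} + 2·v_{10}  ⟹  sig = [2:1,1,2]
  P = {6,7,9}:  v_{6} + v_{7} + v_{9} = 0  ⟹  sig = [3:]
  P = {6,9,10}:  v_{6} + v_{9} + v_{10} = v_{4}  ⟹  sig = [3:1]
  P = {2,7,9,10}:  v_{2} + v_{7} + v_{9} + v_{10} = v_{5}  ⟹  sig = [4:1]

Signatures (|P|; sorted positive RHS coefficients), sorted:
[[2:], [2:], [2:1], [2:1], [2:1], [2:1], [2:1,1], [2:1,1], [2:1,1,1], [2:1,1,1], [2:1,1,1], [2:1,1,2], [2:1,1,2], [3:], [3:1], [4:1]]


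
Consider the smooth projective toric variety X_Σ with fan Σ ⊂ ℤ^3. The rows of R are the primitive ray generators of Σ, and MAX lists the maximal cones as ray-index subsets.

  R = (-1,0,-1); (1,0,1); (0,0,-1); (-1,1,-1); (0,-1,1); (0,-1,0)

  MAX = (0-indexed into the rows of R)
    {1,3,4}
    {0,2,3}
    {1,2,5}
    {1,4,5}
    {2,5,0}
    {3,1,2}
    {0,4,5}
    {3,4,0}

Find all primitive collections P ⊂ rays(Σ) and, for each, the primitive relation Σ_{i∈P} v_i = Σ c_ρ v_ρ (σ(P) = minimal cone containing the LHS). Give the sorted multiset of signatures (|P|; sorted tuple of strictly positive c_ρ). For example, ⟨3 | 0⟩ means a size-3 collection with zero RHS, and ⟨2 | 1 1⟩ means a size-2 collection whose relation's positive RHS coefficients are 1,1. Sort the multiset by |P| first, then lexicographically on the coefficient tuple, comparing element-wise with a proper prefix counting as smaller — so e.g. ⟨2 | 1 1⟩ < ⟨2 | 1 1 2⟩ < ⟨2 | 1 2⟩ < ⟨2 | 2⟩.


Minimal non-faces — 3 found among 6 rays, 8 max cones:

  • {0,1}:  v_{0} + v_{1} = 0  so sig = ⟨2 | 0⟩
  • {2,4}:  v_{2} + v_{4} = v_{5}  so sig = ⟨2 | 1⟩
  • {3,5}:  v_{3} + v_{5} = v_{0}  so sig = ⟨2 | 1⟩

Signatures (|P|; sorted positive RHS coefficients), sorted:
{ ⟨2 | 0⟩,  ⟨2 | 1⟩ ×2 }


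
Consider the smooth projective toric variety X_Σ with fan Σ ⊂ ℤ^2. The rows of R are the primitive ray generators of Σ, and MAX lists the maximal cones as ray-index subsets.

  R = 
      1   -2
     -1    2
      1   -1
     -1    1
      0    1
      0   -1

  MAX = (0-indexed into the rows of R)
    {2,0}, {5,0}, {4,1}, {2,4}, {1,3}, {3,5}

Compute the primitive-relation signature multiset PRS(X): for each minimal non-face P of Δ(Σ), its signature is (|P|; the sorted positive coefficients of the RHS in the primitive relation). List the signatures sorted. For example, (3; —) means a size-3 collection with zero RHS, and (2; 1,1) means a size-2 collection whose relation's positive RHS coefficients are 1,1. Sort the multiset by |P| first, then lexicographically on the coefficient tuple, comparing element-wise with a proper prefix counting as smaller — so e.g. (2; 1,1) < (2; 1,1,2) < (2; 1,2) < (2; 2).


|primitive collections| = 9. Relations:

  P={0,1}:  v_{0} + v_{1} = 0 ; sig = (2; —)
  P={2,3}:  v_{2} + v_{3} = 0 ; sig = (2; —)
  P={4,5}:  v_{4} + v_{5} = 0 ; sig = (2; —)
  P={0,3}:  v_{0} + v_{3} = v_{5} ; sig = (2; 1)
  P={0,4}:  v_{0} + v_{4} = v_{2} ; sig = (2; 1)
  P={1,2}:  v_{1} + v_{2} = v_{4} ; sig = (2; 1)
  P={1,5}:  v_{1} + v_{5} = v_{3} ; sig = (2; 1)
  P={2,5}:  v_{2} + v_{5} = v_{0} ; sig = (2; 1)
  P={3,4}:  v_{3} + v_{4} = v_{1} ; sig = (2; 1)

Sorted signature multiset PRS(X):
[(2; —), (2; —), (2; —), (2; 1), (2; 1), (2; 1), (2; 1), (2; 1), (2; 1)]


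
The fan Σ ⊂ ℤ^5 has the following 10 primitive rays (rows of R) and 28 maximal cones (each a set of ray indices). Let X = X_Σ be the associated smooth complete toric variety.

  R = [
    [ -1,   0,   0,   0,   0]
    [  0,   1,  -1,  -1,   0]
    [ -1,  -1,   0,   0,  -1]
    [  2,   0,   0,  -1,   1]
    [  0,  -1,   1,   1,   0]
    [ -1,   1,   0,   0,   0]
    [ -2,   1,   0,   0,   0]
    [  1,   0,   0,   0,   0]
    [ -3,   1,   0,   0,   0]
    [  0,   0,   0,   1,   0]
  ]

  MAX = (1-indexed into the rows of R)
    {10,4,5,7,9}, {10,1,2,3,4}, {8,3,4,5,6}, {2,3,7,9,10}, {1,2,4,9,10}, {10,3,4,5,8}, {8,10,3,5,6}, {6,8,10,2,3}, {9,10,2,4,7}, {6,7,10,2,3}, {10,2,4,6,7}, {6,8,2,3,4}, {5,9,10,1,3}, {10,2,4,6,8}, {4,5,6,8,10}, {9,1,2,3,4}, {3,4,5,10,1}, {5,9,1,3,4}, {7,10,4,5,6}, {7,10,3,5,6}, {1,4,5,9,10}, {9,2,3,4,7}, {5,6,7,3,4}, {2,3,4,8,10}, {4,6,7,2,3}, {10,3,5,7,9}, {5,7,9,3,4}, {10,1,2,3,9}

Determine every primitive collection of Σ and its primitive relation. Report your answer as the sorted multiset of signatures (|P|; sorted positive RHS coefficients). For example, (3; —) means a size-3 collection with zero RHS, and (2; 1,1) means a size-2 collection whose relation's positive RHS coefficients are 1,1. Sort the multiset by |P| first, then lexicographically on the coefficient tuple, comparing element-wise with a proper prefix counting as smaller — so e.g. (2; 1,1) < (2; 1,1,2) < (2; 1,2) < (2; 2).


Δ(Σ) — 10 vertices, 10 min non-faces:

  P={1,8}:  v_{1} + v_{8} = 0  ⟹  sig = (2; —)
  P={2,5}:  v_{2} + v_{5} = 0  ⟹  sig = (2; —)
  P={1,6}:  v_{1} + v_{6} = v_{7}  ⟹  sig = (2; 1)
  P={1,7}:  v_{1} + v_{7} = v_{9}  ⟹  sig = (2; 1)
  P={7,8}:  v_{7} + v_{8} = v_{6}  ⟹  sig = (2; 1)
  P={8,9}:  v_{8} + v_{9} = v_{7}  ⟹  sig = (2; 1)
  P={6,9}:  v_{6} + v_{9} = 2·v_{7}  ⟹  sig = (2; 2)
  P={3,4,6,10}:  v_{3} + v_{4} + v_{6} + v_{10} = 0  ⟹  sig = (4; —)
  P={3,4,7,10}:  v_{3} + v_{4} + v_{7} + v_{10} = v_{1}  ⟹  sig = (4; 1)
  P={3,4,9,10}:  v_{3} + v_{4} + v_{9} + v_{10} = 2·v_{1}  ⟹  sig = (4; 2)

Hence PRS(X_Σ) =
    (2; —)
    (2; —)
    (2; 1)
    (2; 1)
    (2; 1)
    (2; 1)
    (2; 2)
    (4; —)
    (4; 1)
    (4; 2)


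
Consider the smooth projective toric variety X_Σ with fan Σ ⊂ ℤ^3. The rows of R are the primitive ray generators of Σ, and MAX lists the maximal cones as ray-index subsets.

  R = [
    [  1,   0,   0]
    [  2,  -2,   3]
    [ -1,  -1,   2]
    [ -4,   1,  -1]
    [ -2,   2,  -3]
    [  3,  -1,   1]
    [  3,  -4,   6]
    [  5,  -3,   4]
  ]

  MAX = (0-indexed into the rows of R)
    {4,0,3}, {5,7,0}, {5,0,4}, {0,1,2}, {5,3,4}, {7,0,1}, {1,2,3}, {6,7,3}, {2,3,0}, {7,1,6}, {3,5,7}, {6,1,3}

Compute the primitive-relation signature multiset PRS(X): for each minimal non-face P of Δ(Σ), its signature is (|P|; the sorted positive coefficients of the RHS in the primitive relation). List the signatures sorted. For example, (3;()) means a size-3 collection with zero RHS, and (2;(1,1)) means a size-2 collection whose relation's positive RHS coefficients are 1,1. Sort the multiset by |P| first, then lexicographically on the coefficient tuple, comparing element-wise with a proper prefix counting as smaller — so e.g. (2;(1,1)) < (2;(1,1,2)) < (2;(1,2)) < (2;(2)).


Primitive collections (14):

  P={1,4}:  v_{1} + v_{4} = 0  →  sig = (2;())
  P={1,5}:  v_{1} + v_{5} = v_{7}  →  sig = (2;(1))
  P={2,5}:  v_{2} + v_{5} = v_{1}  →  sig = (2;(1))
  P={4,7}:  v_{4} + v_{7} = v_{5}  →  sig = (2;(1))
  P={2,4}:  v_{2} + v_{4} = v_{0} + v_{3}  →  sig = (2;(1,1))
  P={4,6}:  v_{4} + v_{6} = v_{3} + v_{7}  →  sig = (2;(1,1))
  P={5,6}:  v_{5} + v_{6} = v_{3} + 2·v_{7}  →  sig = (2;(1,2))
  P={2,6}:  v_{2} + v_{6} = 3·v_{1} + v_{3}  →  sig = (2;(1,3))
  P={0,6}:  v_{0} + v_{6} = 2·v_{1}  →  sig = (2;(2))
  P={2,7}:  v_{2} + v_{7} = 2·v_{1}  →  sig = (2;(2))
  P={0,3,5}:  v_{0} + v_{3} + v_{5} = 0  →  sig = (3;())
  P={0,1,3}:  v_{0} + v_{1} + v_{3} = v_{2}  →  sig = (3;(1))
  P={0,3,7}:  v_{0} + v_{3} + v_{7} = v_{1}  →  sig = (3;(1))
  P={1,3,7}:  v_{1} + v_{3} + v_{7} = v_{6}  →  sig = (3;(1))

Signatures (|P|; sorted positive RHS coefficients), sorted:
[(2;()), (2;(1)), (2;(1)), (2;(1)), (2;(1,1)), (2;(1,1)), (2;(1,2)), (2;(1,3)), (2;(2)), (2;(2)), (3;()), (3;(1)), (3;(1)), (3;(1))]


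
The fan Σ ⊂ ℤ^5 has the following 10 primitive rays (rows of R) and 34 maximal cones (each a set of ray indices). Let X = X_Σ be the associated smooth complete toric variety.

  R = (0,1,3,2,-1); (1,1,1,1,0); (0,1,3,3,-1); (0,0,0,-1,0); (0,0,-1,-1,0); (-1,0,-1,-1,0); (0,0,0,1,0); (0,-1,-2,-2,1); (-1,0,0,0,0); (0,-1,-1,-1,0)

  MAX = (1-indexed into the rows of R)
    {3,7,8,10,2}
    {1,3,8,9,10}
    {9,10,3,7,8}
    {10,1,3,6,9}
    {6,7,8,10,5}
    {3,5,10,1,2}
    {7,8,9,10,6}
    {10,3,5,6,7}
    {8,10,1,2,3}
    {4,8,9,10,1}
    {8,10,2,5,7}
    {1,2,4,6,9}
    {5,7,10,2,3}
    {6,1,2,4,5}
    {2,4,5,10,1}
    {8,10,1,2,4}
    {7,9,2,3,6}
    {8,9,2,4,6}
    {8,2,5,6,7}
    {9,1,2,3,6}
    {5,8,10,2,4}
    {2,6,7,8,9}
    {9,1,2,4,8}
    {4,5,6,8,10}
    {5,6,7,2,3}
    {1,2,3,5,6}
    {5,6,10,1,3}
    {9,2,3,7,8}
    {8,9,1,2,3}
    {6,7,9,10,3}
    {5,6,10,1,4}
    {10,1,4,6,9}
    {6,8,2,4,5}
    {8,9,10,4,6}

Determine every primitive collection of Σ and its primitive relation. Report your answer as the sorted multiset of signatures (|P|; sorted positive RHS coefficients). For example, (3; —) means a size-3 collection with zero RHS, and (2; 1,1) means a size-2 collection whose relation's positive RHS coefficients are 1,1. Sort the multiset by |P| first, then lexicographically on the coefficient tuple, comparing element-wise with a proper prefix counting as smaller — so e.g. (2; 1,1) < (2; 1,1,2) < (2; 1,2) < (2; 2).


|primitive collections| = 10. Relations:

  {4,7}:  v_{4} + v_{7} = 0  so sig = (2; —)
  {1,7}:  v_{1} + v_{7} = v_{3}  so sig = (2; 1)
  {3,4}:  v_{3} + v_{4} = v_{1}  so sig = (2; 1)
  {5,9}:  v_{5} + v_{9} = v_{6}  so sig = (2; 1)
  {2,9,10}:  v_{2} + v_{9} + v_{10} = 0  so sig = (3; —)
  {3,5,8}:  v_{3} + v_{5} + v_{8} = 0  so sig = (3; —)
  {1,5,8}:  v_{1} + v_{5} + v_{8} = v_{4}  so sig = (3; 1)
  {2,6,10}:  v_{2} + v_{6} + v_{10} = v_{5}  so sig = (3; 1)
  {3,6,8}:  v_{3} + v_{6} + v_{8} = v_{9}  so sig = (3; 1)
  {1,6,8}:  v_{1} + v_{6} + v_{8} = v_{4} + v_{9}  so sig = (3; 1,1)

Signatures (|P|; sorted positive RHS coefficients), sorted:
{ (2; —),  (2; 1) ×3,  (3; —) ×2,  (3; 1) ×3,  (3; 1,1) }


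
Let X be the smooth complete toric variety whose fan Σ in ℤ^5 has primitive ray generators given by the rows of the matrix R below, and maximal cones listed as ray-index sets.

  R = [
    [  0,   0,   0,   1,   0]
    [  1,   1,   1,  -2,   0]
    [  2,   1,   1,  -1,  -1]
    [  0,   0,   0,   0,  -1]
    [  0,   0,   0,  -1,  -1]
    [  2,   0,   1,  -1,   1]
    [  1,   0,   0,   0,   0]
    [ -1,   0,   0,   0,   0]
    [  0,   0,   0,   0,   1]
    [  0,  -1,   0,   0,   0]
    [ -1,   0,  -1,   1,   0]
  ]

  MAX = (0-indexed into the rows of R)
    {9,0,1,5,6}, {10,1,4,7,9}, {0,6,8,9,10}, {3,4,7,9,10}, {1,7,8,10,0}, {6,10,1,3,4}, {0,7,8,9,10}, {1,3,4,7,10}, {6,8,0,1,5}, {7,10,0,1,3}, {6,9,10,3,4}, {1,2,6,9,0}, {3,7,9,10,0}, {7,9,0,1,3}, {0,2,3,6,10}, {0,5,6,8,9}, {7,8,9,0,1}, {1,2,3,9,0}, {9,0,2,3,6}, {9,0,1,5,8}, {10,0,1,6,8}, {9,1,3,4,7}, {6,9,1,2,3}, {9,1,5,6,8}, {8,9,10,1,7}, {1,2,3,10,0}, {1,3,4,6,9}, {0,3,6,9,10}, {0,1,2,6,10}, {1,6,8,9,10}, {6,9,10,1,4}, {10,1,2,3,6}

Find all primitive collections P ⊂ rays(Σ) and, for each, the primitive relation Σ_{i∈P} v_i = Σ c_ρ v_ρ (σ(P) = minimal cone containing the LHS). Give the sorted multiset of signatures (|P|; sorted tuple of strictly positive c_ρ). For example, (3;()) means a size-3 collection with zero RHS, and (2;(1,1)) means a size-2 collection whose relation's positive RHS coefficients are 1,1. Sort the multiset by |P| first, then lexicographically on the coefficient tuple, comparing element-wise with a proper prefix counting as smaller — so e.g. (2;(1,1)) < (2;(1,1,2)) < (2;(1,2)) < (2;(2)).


Minimal non-faces — 17 found among 11 rays, 32 max cones:

  {3,8}:  v_{3} + v_{8} = 0  so sig = (2;())
  {6,7}:  v_{6} + v_{7} = 0  so sig = (2;())
  {0,4}:  v_{0} + v_{4} = v_{3}  so sig = (2;(1))
  {5,10}:  v_{5} + v_{10} = v_{6} + v_{8}  so sig = (2;(1,1))
  {2,7}:  v_{2} + v_{7} = v_{0} + v_{1} + v_{3}  so sig = (2;(1,1,1))
  {2,8}:  v_{2} + v_{8} = v_{0} + v_{1} + v_{6}  so sig = (2;(1,1,1))
  {4,5}:  v_{4} + v_{5} = v_{1} + v_{6} + v_{9}  so sig = (2;(1,1,1))
  {4,8}:  v_{4} + v_{8} = v_{1} + v_{9} + v_{10}  so sig = (2;(1,1,1))
  {3,5}:  v_{3} + v_{5} = v_{0} + v_{1} + v_{6} + v_{9}  so sig = (2;(1,1,1,1))
  {5,7}:  v_{5} + v_{7} = v_{0} + v_{1} + v_{8} + v_{9}  so sig = (2;(1,1,1,1))
  {2,4}:  v_{2} + v_{4} = v_{1} + 2·v_{3} + v_{6}  so sig = (2;(1,1,2))
  {2,5}:  v_{2} + v_{5} = 2·v_{0} + 2·v_{1} + 2·v_{6} + v_{9}  so sig = (2;(1,2,2,2))
  {2,9,10}:  v_{2} + v_{9} + v_{10} = v_{3} + v_{6}  so sig = (3;(1,1))
  {0,1,9,10}:  v_{0} + v_{1} + v_{9} + v_{10} = 0  so sig = (4;())
  {0,1,3,6}:  v_{0} + v_{1} + v_{3} + v_{6} = v_{2}  so sig = (4;(1))
  {1,3,9,10}:  v_{1} + v_{3} + v_{9} + v_{10} = v_{4}  so sig = (4;(1))
  {0,1,6,8,9}:  v_{0} + v_{1} + v_{6} + v_{8} + v_{9} = v_{5}  so sig = (5;(1))

so the primitive-relation signature multiset is
{ (2;()) ×2,  (2;(1)),  (2;(1,1)),  (2;(1,1,1)) ×4,  (2;(1,1,1,1)) ×2,  (2;(1,1,2)),  (2;(1,2,2,2)),  (3;(1,1)),  (4;()),  (4;(1)) ×2,  (5;(1)) }


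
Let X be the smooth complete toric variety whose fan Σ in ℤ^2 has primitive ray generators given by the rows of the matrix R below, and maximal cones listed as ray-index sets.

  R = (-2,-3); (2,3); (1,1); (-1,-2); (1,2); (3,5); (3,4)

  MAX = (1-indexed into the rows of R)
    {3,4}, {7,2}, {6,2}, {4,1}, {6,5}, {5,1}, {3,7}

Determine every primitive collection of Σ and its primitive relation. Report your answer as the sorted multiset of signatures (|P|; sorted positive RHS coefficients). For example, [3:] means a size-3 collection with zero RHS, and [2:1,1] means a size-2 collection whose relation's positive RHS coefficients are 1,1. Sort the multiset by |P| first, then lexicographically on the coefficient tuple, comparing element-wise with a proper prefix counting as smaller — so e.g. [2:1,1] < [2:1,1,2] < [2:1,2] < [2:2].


14 collections generate NE(X_Σ); each relation:

  {1,2}:  v_{1} + v_{2} = 0 — sig = [2:]
  {4,5}:  v_{4} + v_{5} = 0 — sig = [2:]
  {1,3}:  v_{1} + v_{3} = v_{4} — sig = [2:1]
  {1,6}:  v_{1} + v_{6} = v_{5} — sig = [2:1]
  {1,7}:  v_{1} + v_{7} = v_{3} — sig = [2:1]
  {2,3}:  v_{2} + v_{3} = v_{7} — sig = [2:1]
  {2,4}:  v_{2} + v_{4} = v_{3} — sig = [2:1]
  {2,5}:  v_{2} + v_{5} = v_{6} — sig = [2:1]
  {3,5}:  v_{3} + v_{5} = v_{2} — sig = [2:1]
  {4,6}:  v_{4} + v_{6} = v_{2} — sig = [2:1]
  {3,6}:  v_{3} + v_{6} = 2·v_{2} — sig = [2:2]
  {4,7}:  v_{4} + v_{7} = 2·v_{3} — sig = [2:2]
  {5,7}:  v_{5} + v_{7} = 2·v_{2} — sig = [2:2]
  {6,7}:  v_{6} + v_{7} = 3·v_{2} — sig = [2:3]

so the primitive-relation signature multiset is
    |P|=2: 14 collections, coeffs (), (), (1), (1), (1), (1), (1), (1), (1), (1), (2), (2), (2), (3)


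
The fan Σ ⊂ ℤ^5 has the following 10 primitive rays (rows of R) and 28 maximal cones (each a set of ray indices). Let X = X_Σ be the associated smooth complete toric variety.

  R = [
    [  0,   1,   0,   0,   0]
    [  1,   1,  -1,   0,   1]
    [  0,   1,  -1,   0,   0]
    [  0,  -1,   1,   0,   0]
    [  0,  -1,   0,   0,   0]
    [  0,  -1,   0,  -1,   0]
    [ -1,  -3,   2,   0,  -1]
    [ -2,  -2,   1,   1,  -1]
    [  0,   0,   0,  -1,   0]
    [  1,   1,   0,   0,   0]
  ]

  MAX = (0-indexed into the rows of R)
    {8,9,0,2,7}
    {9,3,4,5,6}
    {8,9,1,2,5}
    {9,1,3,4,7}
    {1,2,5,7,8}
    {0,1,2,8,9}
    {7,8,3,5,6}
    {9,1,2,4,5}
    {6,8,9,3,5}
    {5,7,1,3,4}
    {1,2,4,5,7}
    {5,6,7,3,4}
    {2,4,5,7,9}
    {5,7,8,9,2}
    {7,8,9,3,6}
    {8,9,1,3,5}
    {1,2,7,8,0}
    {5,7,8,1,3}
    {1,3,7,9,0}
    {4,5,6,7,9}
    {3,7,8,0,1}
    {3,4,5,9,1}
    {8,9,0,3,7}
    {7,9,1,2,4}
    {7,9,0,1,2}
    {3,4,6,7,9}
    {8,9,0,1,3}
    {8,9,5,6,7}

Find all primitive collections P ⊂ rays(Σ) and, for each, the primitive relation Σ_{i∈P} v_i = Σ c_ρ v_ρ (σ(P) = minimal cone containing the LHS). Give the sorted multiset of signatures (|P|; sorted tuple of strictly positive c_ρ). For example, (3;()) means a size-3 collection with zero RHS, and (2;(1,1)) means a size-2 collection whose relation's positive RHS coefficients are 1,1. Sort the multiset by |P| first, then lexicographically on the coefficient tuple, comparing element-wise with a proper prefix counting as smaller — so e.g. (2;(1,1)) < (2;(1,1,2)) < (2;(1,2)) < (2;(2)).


Σ has 10 primitive collections:

  P={0,4}:  v_{0} + v_{4} = 0 ; sig = (2;())
  P={2,3}:  v_{2} + v_{3} = 0 ; sig = (2;())
  P={0,5}:  v_{0} + v_{5} = v_{8} ; sig = (2;(1))
  P={4,8}:  v_{4} + v_{8} = v_{5} ; sig = (2;(1))
  P={1,6}:  v_{1} + v_{6} = v_{3} + v_{4} ; sig = (2;(1,1))
  P={2,6}:  v_{2} + v_{6} = v_{5} + v_{7} + v_{9} ; sig = (2;(1,1,1))
  P={0,6}:  v_{0} + v_{6} = v_{3} + v_{7} + v_{8} + v_{9} ; sig = (2;(1,1,1,1))
  P={1,7,8,9}:  v_{1} + v_{7} + v_{8} + v_{9} = 0 ; sig = (4;())
  P={1,5,7,9}:  v_{1} + v_{5} + v_{7} + v_{9} = v_{4} ; sig = (4;(1))
  P={3,5,7,9}:  v_{3} + v_{5} + v_{7} + v_{9} = v_{6} ; sig = (4;(1))

Signatures (|P|; sorted positive RHS coefficients), sorted:
{ (2;()) ×2,  (2;(1)) ×2,  (2;(1,1)),  (2;(1,1,1)),  (2;(1,1,1,1)),  (4;()),  (4;(1)) ×2 }


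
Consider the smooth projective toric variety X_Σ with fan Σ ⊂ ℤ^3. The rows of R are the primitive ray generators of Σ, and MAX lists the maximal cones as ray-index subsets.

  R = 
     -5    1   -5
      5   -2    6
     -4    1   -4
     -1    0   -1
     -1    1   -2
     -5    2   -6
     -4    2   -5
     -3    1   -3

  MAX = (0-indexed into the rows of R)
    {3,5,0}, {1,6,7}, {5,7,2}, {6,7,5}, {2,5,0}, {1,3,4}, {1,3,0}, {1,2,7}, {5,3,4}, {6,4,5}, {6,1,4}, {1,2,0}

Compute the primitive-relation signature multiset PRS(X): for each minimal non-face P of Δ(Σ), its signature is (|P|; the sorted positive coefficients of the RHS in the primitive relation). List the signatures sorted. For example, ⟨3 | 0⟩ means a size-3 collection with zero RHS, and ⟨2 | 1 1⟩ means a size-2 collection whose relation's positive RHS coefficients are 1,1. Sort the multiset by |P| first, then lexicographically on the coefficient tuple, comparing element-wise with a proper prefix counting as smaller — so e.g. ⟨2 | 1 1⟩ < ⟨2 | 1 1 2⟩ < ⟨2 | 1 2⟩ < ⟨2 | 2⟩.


Minimal non-faces — 10 found among 8 rays, 12 max cones:

  P = {1,5}:  v_{1} + v_{5} = 0  ⇒ sig = ⟨2 | 0⟩
  P = {2,3}:  v_{2} + v_{3} = v_{0}  ⇒ sig = ⟨2 | 1⟩
  P = {2,4}:  v_{2} + v_{4} = v_{5}  ⇒ sig = ⟨2 | 1⟩
  P = {3,6}:  v_{3} + v_{6} = v_{5}  ⇒ sig = ⟨2 | 1⟩
  P = {3,7}:  v_{3} + v_{7} = v_{2}  ⇒ sig = ⟨2 | 1⟩
  P = {4,7}:  v_{4} + v_{7} = v_{6}  ⇒ sig = ⟨2 | 1⟩
  P = {0,4}:  v_{0} + v_{4} = v_{3} + v_{5}  ⇒ sig = ⟨2 | 1 1⟩
  P = {0,6}:  v_{0} + v_{6} = v_{2} + v_{5}  ⇒ sig = ⟨2 | 1 1⟩
  P = {2,6}:  v_{2} + v_{6} = v_{5} + v_{7}  ⇒ sig = ⟨2 | 1 1⟩
  P = {0,7}:  v_{0} + v_{7} = 2·v_{2}  ⇒ sig = ⟨2 | 2⟩

so the primitive-relation signature multiset is
    |P|=2: 10 collections, coeffs (), (1), (1), (1), (1), (1), (1,1), (1,1), (1,1), (2)


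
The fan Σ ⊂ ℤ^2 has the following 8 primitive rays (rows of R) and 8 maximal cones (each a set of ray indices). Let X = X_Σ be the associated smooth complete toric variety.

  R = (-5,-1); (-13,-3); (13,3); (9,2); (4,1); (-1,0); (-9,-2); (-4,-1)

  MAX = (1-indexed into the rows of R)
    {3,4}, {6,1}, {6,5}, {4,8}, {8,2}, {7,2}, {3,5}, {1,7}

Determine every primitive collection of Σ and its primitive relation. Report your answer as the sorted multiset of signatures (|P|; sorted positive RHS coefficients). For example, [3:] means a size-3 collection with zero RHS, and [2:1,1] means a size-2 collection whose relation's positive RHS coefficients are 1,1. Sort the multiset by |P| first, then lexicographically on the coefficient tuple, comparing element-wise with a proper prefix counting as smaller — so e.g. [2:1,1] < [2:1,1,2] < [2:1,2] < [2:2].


Δ(Σ) — 8 vertices, 20 min non-faces:

  {2,3}:  v_{2} + v_{3} = 0  so sig = [2:]
  {4,7}:  v_{4} + v_{7} = 0  so sig = [2:]
  {5,8}:  v_{5} + v_{8} = 0  so sig = [2:]
  {1,4}:  v_{1} + v_{4} = v_{5}  so sig = [2:1]
  {1,5}:  v_{1} + v_{5} = v_{6}  so sig = [2:1]
  {1,8}:  v_{1} + v_{8} = v_{7}  so sig = [2:1]
  {2,4}:  v_{2} + v_{4} = v_{8}  so sig = [2:1]
  {2,5}:  v_{2} + v_{5} = v_{7}  so sig = [2:1]
  {3,7}:  v_{3} + v_{7} = v_{5}  so sig = [2:1]
  {3,8}:  v_{3} + v_{8} = v_{4}  so sig = [2:1]
  {4,5}:  v_{4} + v_{5} = v_{3}  so sig = [2:1]
  {5,7}:  v_{5} + v_{7} = v_{1}  so sig = [2:1]
  {6,8}:  v_{6} + v_{8} = v_{1}  so sig = [2:1]
  {7,8}:  v_{7} + v_{8} = v_{2}  so sig = [2:1]
  {2,6}:  v_{2} + v_{6} = v_{1} + v_{7}  so sig = [2:1,1]
  {1,2}:  v_{1} + v_{2} = 2·v_{7}  so sig = [2:2]
  {1,3}:  v_{1} + v_{3} = 2·v_{5}  so sig = [2:2]
  {4,6}:  v_{4} + v_{6} = 2·v_{5}  so sig = [2:2]
  {6,7}:  v_{6} + v_{7} = 2·v_{1}  so sig = [2:2]
  {3,6}:  v_{3} + v_{6} = 3·v_{5}  so sig = [2:3]

Sorted signature multiset PRS(X):
{ [2:] ×3,  [2:1] ×11,  [2:1,1],  [2:2] ×4,  [2:3] }


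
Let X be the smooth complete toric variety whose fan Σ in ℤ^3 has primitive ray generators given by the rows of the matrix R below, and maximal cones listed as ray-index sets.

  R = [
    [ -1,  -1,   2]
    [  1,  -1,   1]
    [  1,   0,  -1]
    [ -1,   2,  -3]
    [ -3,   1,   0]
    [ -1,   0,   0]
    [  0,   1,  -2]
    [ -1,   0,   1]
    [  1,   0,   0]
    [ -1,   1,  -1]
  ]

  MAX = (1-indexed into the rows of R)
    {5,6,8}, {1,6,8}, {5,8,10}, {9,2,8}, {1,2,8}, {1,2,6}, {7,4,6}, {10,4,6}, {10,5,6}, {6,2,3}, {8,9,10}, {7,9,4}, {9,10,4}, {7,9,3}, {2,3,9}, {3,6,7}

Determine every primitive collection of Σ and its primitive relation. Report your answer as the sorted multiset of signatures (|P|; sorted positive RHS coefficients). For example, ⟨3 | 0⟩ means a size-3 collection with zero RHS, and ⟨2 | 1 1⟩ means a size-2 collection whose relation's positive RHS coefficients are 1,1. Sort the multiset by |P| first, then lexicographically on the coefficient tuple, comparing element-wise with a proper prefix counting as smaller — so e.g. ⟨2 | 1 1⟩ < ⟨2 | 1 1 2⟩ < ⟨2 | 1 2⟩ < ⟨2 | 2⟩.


The 23 primitive collections of Σ (r=10, n=3):

  {2,10}:  v_{2} + v_{10} = 0  so sig = ⟨2 | 0⟩
  {3,8}:  v_{3} + v_{8} = 0  so sig = ⟨2 | 0⟩
  {6,9}:  v_{6} + v_{9} = 0  so sig = ⟨2 | 0⟩
  {1,7}:  v_{1} + v_{7} = v_{6}  so sig = ⟨2 | 1⟩
  {2,4}:  v_{2} + v_{4} = v_{7}  so sig = ⟨2 | 1⟩
  {2,7}:  v_{2} + v_{7} = v_{3}  so sig = ⟨2 | 1⟩
  {3,10}:  v_{3} + v_{10} = v_{7}  so sig = ⟨2 | 1⟩
  {7,8}:  v_{7} + v_{8} = v_{10}  so sig = ⟨2 | 1⟩
  {7,10}:  v_{7} + v_{10} = v_{4}  so sig = ⟨2 | 1⟩
  {1,3}:  v_{1} + v_{3} = v_{2} + v_{6}  so sig = ⟨2 | 1 1⟩
  {1,4}:  v_{1} + v_{4} = v_{6} + v_{10}  so sig = ⟨2 | 1 1⟩
  {1,9}:  v_{1} + v_{9} = v_{2} + v_{8}  so sig = ⟨2 | 1 1⟩
  {1,10}:  v_{1} + v_{10} = v_{6} + v_{8}  so sig = ⟨2 | 1 1⟩
  {2,5}:  v_{2} + v_{5} = v_{6} + v_{8}  so sig = ⟨2 | 1 1⟩
  {3,5}:  v_{3} + v_{5} = v_{6} + v_{10}  so sig = ⟨2 | 1 1⟩
  {5,9}:  v_{5} + v_{9} = v_{8} + v_{10}  so sig = ⟨2 | 1 1⟩
  {5,7}:  v_{5} + v_{7} = v_{6} + 2·v_{10}  so sig = ⟨2 | 1 2⟩
  {4,5}:  v_{4} + v_{5} = v_{6} + 3·v_{10}  so sig = ⟨2 | 1 3⟩
  {3,4}:  v_{3} + v_{4} = 2·v_{7}  so sig = ⟨2 | 2⟩
  {4,8}:  v_{4} + v_{8} = 2·v_{10}  so sig = ⟨2 | 2⟩
  {1,5}:  v_{1} + v_{5} = 2·v_{6} + 2·v_{8}  so sig = ⟨2 | 2 2⟩
  {2,6,8}:  v_{2} + v_{6} + v_{8} = v_{1}  so sig = ⟨3 | 1⟩
  {6,8,10}:  v_{6} + v_{8} + v_{10} = v_{5}  so sig = ⟨3 | 1⟩

Sorted signature multiset PRS(X):
{ ⟨2 | 0⟩ ×3,  ⟨2 | 1⟩ ×6,  ⟨2 | 1 1⟩ ×7,  ⟨2 | 1 2⟩,  ⟨2 | 1 3⟩,  ⟨2 | 2⟩ ×2,  ⟨2 | 2 2⟩,  ⟨3 | 1⟩ ×2 }
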